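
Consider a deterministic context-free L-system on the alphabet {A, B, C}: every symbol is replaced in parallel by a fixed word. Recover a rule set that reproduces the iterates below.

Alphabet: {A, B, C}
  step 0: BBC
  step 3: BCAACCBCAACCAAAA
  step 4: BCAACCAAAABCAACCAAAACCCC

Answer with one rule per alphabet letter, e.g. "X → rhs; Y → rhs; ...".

  step 3 ⇒ step 4: BCAACCBCAACCAAAA ⇒ BC·AA·C·C·AA·AA·BC·AA·C·C·AA·AA·C·C·C·C
    A ↦ C
    B ↦ BC
    C ↦ AA

A->C, B->BC, C->AA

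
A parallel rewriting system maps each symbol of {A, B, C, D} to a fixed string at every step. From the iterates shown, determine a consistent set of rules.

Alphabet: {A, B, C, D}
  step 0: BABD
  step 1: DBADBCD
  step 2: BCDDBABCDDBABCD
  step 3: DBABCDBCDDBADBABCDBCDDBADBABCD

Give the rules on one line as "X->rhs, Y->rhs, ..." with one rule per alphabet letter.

  step 2 ⇒ step 3: BCDDBABCDDBABCD ⇒ D·BA·BCD·BCD·D·BA·D·BA·BCD·BCD·D·BA·D·BA·BCD
    A ↦ BA
    B ↦ D
    C ↦ BA
    D ↦ BCD

A->BA, B->D, C->BA, D->BCD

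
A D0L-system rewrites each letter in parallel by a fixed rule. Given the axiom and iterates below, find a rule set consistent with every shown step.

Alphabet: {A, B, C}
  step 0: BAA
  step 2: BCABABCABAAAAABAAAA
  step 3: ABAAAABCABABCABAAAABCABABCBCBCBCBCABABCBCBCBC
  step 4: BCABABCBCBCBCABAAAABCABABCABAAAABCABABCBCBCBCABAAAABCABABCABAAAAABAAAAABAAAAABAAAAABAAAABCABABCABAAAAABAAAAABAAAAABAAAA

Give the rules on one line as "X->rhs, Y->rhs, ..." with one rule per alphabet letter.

A->BC, B->ABA, C->AAA

  step 3 ⇒ step 4: ABAAAABCABABCABAAAABCABABCBCBCBCBCABABCBCBCBC ⇒ BC·ABA·BC·BC·BC·BC·ABA·AAA·BC·ABA·BC·ABA·AAA·BC·ABA·BC·BC·BC·BC·ABA·AAA·BC·ABA·BC·ABA·AAA·ABA·AAA·ABA·AAA·ABA·AAA·ABA·AAA·BC·ABA·BC·ABA·AAA·ABA·AAA·ABA·AAA·ABA·AAA
    A ↦ BC
    B ↦ ABA
    C ↦ AAA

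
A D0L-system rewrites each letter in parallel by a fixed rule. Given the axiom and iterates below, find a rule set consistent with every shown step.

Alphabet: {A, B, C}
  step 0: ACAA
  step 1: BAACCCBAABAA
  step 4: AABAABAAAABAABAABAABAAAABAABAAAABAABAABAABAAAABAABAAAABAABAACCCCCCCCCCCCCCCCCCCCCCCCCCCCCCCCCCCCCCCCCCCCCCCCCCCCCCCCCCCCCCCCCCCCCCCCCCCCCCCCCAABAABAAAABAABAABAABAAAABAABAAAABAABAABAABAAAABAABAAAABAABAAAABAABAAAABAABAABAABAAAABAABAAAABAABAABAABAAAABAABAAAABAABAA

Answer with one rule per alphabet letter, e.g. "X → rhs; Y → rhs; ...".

A->BAA, B->AA, C->CCC

  step 0 ⇒ step 1: ACAA ⇒ BAA·CCC·BAA·BAA
    A ↦ BAA
    C ↦ CCC
    B ↦ AA  (constrained at step 1)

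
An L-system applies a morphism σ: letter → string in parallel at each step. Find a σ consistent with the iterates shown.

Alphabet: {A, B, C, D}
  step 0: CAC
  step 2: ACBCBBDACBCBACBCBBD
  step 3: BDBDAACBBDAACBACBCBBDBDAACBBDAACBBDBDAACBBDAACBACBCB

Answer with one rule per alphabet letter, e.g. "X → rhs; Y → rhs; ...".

  step 2 ⇒ step 3: ACBCBBDACBCBACBCBBD ⇒ BD·BDA·ACB·BDA·ACB·ACB·CB·BD·BDA·ACB·BDA·ACB·BD·BDA·ACB·BDA·ACB·ACB·CB
    A ↦ BD
    B ↦ ACB
    C ↦ BDA
    D ↦ CB

A->BD, B->ACB, C->BDA, D->CB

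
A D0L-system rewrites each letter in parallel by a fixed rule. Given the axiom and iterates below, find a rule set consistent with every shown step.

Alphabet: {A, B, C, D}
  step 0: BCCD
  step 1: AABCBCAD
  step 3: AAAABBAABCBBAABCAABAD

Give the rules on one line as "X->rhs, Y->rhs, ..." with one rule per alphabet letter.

  step 0 ⇒ step 1: BCCD ⇒ AA·BC·BC·AD
    B ↦ AA
    C ↦ BC
    D ↦ AD
    A ↦ B  (constrained at step 1)

A->B, B->AA, C->BC, D->AD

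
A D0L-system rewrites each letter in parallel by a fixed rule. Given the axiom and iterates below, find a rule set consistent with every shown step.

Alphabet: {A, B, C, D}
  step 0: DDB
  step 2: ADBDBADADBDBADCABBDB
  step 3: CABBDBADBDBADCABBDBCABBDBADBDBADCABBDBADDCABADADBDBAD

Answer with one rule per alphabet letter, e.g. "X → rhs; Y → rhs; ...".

A->CAB, B->AD, C->ADD, D->BDB

  step 2 ⇒ step 3: ADBDBADADBDBADCABBDB ⇒ CAB·BDB·AD·BDB·AD·CAB·BDB·CAB·BDB·AD·BDB·AD·CAB·BDB·ADD·CAB·AD·AD·BDB·AD
    A ↦ CAB
    B ↦ AD
    C ↦ ADD
    D ↦ BDB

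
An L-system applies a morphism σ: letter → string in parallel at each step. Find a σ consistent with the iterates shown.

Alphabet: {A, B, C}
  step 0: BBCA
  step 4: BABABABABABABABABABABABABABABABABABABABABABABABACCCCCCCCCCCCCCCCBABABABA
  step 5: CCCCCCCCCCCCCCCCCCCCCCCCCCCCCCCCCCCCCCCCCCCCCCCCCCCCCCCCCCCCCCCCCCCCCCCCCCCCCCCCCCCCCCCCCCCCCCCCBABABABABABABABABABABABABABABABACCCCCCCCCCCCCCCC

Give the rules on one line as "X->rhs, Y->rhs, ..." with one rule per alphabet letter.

A->C, B->CCC, C->BA

  step 4 ⇒ step 5: BABABABABABABABABABABABABABABABABABABABABABABABACCCCCCCCCCCCCCCCBABABABA ⇒ CCC·C·CCC·C·CCC·C·CCC·C·CCC·C·CCC·C·CCC·C·CCC·C·CCC·C·CCC·C·CCC·C·CCC·C·CCC·C·CCC·C·CCC·C·CCC·C·CCC·C·CCC·C·CCC·C·CCC·C·CCC·C·CCC·C·CCC·C·CCC·C·BA·BA·BA·BA·BA·BA·BA·BA·BA·BA·BA·BA·BA·BA·BA·BA·CCC·C·CCC·C·CCC·C·CCC·C
    A ↦ C
    B ↦ CCC
    C ↦ BA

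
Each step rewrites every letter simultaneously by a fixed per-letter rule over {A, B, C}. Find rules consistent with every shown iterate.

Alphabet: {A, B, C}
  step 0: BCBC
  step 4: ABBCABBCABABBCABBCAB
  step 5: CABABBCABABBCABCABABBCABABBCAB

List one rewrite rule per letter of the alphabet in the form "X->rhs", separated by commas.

  step 4 ⇒ step 5: ABBCABBCABABBCABBCAB ⇒ C·AB·AB·B·C·AB·AB·B·C·AB·C·AB·AB·B·C·AB·AB·B·C·AB
    A ↦ C
    B ↦ AB
    C ↦ B

A->C, B->AB, C->B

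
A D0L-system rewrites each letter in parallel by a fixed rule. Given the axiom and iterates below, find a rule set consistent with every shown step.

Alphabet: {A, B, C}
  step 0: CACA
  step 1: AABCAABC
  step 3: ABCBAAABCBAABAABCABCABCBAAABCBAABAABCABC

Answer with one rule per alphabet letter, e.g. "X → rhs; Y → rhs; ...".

A->ABC, B->BA, C->A

  step 0 ⇒ step 1: CACA ⇒ A·ABC·A·ABC
    A ↦ ABC
    C ↦ A
    B ↦ BA  (constrained at step 1)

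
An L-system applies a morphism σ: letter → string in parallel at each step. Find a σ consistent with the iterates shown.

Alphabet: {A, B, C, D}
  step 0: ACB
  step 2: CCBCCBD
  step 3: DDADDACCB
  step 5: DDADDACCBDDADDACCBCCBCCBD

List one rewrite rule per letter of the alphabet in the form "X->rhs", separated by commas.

  step 2 ⇒ step 3: CCBCCBD ⇒ D·D·A·D·D·A·CCB
    B ↦ A
    C ↦ D
    D ↦ CCB
    A ↦ D  (constrained at step 0)

A->D, B->A, C->D, D->CCB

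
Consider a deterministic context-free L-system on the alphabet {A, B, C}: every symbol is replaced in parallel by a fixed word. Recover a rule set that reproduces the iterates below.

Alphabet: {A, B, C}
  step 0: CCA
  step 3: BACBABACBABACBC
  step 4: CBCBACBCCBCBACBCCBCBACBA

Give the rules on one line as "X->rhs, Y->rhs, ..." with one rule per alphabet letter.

  step 3 ⇒ step 4: BACBABACBABACBC ⇒ C·BC·BA·C·BC·C·BC·BA·C·BC·C·BC·BA·C·BA
    A ↦ BC
    B ↦ C
    C ↦ BA

A->BC, B->C, C->BA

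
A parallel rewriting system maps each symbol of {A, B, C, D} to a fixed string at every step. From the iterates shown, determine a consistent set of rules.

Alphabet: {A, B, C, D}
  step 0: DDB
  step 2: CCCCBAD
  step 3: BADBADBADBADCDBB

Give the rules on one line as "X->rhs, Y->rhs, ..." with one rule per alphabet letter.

  step 2 ⇒ step 3: CCCCBAD ⇒ BAD·BAD·BAD·BAD·C·D·BB
    A ↦ D
    B ↦ C
    C ↦ BAD
    D ↦ BB

A->D, B->C, C->BAD, D->BB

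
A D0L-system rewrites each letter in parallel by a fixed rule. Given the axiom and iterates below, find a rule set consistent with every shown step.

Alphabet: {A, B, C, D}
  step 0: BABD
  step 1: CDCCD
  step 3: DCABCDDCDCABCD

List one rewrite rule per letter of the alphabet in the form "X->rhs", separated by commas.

  step 0 ⇒ step 1: BABD ⇒ C·D·C·CD
    A ↦ D
    B ↦ C
    D ↦ CD
    C ↦ AB  (constrained at step 1)

A->D, B->C, C->AB, D->CD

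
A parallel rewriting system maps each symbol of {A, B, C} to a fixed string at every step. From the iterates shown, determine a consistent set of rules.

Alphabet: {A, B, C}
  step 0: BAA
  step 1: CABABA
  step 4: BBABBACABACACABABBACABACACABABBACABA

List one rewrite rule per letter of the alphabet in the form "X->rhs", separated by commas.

  step 0 ⇒ step 1: BAA ⇒ CA·BA·BA
    A ↦ BA
    B ↦ CA
    C ↦ B  (constrained at step 1)

A->BA, B->CA, C->B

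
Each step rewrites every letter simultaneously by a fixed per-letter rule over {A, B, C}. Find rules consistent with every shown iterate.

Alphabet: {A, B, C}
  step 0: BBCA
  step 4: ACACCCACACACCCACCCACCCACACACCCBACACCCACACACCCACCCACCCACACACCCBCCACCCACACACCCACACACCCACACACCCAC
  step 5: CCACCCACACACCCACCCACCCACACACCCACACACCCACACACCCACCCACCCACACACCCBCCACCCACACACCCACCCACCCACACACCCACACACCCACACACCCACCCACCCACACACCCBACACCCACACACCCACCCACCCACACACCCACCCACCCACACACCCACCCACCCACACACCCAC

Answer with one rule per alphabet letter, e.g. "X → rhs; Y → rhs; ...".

  step 4 ⇒ step 5: ACACCCACACACCCACCCACCCACACACCCBACACCCACACACCCACCCACCCACACACCCBCCACCCACACACCCACACACCCACACACCCAC ⇒ CC·AC·CC·AC·AC·AC·CC·AC·CC·AC·CC·AC·AC·AC·CC·AC·AC·AC·CC·AC·AC·AC·CC·AC·CC·AC·CC·AC·AC·AC·CCB·CC·AC·CC·AC·AC·AC·CC·AC·CC·AC·CC·AC·AC·AC·CC·AC·AC·AC·CC·AC·AC·AC·CC·AC·CC·AC·CC·AC·AC·AC·CCB·AC·AC·CC·AC·AC·AC·CC·AC·CC·AC·CC·AC·AC·AC·CC·AC·CC·AC·CC·AC·AC·AC·CC·AC·CC·AC·CC·AC·AC·AC·CC·AC
    A ↦ CC
    B ↦ CCB
    C ↦ AC

A->CC, B->CCB, C->AC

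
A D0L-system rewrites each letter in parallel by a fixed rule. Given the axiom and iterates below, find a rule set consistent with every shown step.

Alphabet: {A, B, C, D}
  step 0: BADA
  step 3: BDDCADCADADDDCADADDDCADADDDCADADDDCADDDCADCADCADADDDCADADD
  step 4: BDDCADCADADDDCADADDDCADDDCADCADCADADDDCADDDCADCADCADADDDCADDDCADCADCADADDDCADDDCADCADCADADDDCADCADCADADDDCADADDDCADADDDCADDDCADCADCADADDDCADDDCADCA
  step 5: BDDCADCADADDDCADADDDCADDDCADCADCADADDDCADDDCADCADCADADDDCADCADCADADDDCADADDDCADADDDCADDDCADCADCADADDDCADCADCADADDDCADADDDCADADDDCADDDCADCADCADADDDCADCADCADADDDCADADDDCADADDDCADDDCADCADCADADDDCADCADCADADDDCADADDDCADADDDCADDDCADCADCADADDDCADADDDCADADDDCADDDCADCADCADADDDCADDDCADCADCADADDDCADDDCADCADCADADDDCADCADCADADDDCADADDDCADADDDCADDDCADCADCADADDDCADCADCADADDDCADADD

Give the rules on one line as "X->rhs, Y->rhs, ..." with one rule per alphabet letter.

  step 4 ⇒ step 5: BDDCADCADADDDCADADDDCADDDCADCADCADADDDCADDDCADCADCADADDDCADDDCADCADCADADDDCADDDCADCADCADADDDCADCADCADADDDCADADDDCADADDDCADDDCADCADCADADDDCADDDCADCA ⇒ BD·DCA·DCA·DA·DD·DCA·DA·DD·DCA·DD·DCA·DCA·DCA·DA·DD·DCA·DD·DCA·DCA·DCA·DA·DD·DCA·DCA·DCA·DA·DD·DCA·DA·DD·DCA·DA·DD·DCA·DD·DCA·DCA·DCA·DA·DD·DCA·DCA·DCA·DA·DD·DCA·DA·DD·DCA·DA·DD·DCA·DD·DCA·DCA·DCA·DA·DD·DCA·DCA·DCA·DA·DD·DCA·DA·DD·DCA·DA·DD·DCA·DD·DCA·DCA·DCA·DA·DD·DCA·DCA·DCA·DA·DD·DCA·DA·DD·DCA·DA·DD·DCA·DD·DCA·DCA·DCA·DA·DD·DCA·DA·DD·DCA·DA·DD·DCA·DD·DCA·DCA·DCA·DA·DD·DCA·DD·DCA·DCA·DCA·DA·DD·DCA·DD·DCA·DCA·DCA·DA·DD·DCA·DCA·DCA·DA·DD·DCA·DA·DD·DCA·DA·DD·DCA·DD·DCA·DCA·DCA·DA·DD·DCA·DCA·DCA·DA·DD·DCA·DA·DD
    A ↦ DD
    B ↦ BD
    C ↦ DA
    D ↦ DCA

A->DD, B->BD, C->DA, D->DCA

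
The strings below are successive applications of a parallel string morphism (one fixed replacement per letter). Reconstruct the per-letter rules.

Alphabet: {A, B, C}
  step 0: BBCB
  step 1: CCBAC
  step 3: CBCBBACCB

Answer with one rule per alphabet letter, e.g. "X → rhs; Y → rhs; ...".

A->B, B->C, C->BA

  step 0 ⇒ step 1: BBCB ⇒ C·C·BA·C
    B ↦ C
    C ↦ BA
    A ↦ B  (constrained at step 1)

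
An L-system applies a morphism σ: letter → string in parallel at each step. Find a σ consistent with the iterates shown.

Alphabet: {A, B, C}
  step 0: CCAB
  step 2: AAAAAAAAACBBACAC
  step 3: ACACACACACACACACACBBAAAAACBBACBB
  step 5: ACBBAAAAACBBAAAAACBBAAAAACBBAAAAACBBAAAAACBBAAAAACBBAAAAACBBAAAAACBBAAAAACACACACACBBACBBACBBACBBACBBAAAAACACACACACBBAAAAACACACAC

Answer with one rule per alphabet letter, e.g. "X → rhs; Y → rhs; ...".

  step 2 ⇒ step 3: AAAAAAAAACBBACAC ⇒ AC·AC·AC·AC·AC·AC·AC·AC·AC·BB·AA·AA·AC·BB·AC·BB
    A ↦ AC
    B ↦ AA
    C ↦ BB

A->AC, B->AA, C->BB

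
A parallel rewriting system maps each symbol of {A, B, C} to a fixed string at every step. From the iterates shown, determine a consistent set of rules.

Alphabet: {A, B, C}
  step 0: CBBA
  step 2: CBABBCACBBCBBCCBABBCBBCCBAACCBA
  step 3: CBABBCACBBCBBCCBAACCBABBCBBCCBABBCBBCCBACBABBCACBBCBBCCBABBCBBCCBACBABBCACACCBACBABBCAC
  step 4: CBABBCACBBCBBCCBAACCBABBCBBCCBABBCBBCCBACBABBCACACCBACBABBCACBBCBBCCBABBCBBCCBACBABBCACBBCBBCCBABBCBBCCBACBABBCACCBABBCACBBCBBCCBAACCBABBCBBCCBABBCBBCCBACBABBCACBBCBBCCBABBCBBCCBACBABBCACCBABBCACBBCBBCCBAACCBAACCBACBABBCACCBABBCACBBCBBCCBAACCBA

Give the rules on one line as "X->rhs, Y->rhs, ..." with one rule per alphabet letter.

  step 3 ⇒ step 4: CBABBCACBBCBBCCBAACCBABBCBBCCBABBCBBCCBACBABBCACBBCBBCCBABBCBBCCBACBABBCACACCBACBABBCAC ⇒ CBA·BBC·AC·BBC·BBC·CBA·AC·CBA·BBC·BBC·CBA·BBC·BBC·CBA·CBA·BBC·AC·AC·CBA·CBA·BBC·AC·BBC·BBC·CBA·BBC·BBC·CBA·CBA·BBC·AC·BBC·BBC·CBA·BBC·BBC·CBA·CBA·BBC·AC·CBA·BBC·AC·BBC·BBC·CBA·AC·CBA·BBC·BBC·CBA·BBC·BBC·CBA·CBA·BBC·AC·BBC·BBC·CBA·BBC·BBC·CBA·CBA·BBC·AC·CBA·BBC·AC·BBC·BBC·CBA·AC·CBA·AC·CBA·CBA·BBC·AC·CBA·BBC·AC·BBC·BBC·CBA·AC·CBA
    A ↦ AC
    B ↦ BBC
    C ↦ CBA

A->AC, B->BBC, C->CBA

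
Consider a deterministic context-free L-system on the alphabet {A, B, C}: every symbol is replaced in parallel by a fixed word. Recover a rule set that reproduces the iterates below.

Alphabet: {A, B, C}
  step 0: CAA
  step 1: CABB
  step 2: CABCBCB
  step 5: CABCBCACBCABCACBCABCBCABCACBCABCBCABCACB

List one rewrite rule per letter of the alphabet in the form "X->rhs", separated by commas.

  step 1 ⇒ step 2: CABB ⇒ CA·B·CB·CB
    A ↦ B
    B ↦ CB
    C ↦ CA

A->B, B->CB, C->CA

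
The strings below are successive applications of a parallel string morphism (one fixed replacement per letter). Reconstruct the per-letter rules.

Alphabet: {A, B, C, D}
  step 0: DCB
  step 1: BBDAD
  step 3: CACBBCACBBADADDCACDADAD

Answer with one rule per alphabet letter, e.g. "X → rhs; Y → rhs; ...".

  step 0 ⇒ step 1: DCB ⇒ BB·D·AD
    B ↦ AD
    C ↦ D
    D ↦ BB
    A ↦ CAC  (constrained at step 1)

A->CAC, B->AD, C->D, D->BB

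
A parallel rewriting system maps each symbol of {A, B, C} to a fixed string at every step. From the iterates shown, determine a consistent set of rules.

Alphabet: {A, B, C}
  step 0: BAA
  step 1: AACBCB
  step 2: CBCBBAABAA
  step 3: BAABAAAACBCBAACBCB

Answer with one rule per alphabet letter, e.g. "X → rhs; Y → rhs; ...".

  step 2 ⇒ step 3: CBCBBAABAA ⇒ B·AA·B·AA·AA·CB·CB·AA·CB·CB
    A ↦ CB
    B ↦ AA
    C ↦ B

A->CB, B->AA, C->B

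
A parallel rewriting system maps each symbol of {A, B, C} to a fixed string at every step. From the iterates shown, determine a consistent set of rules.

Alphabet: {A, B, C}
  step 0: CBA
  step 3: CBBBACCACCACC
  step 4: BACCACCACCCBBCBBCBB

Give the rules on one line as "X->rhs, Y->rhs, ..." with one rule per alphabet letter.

  step 3 ⇒ step 4: CBBBACCACCACC ⇒ B·ACC·ACC·ACC·C·B·B·C·B·B·C·B·B
    A ↦ C
    B ↦ ACC
    C ↦ B

A->C, B->ACC, C->B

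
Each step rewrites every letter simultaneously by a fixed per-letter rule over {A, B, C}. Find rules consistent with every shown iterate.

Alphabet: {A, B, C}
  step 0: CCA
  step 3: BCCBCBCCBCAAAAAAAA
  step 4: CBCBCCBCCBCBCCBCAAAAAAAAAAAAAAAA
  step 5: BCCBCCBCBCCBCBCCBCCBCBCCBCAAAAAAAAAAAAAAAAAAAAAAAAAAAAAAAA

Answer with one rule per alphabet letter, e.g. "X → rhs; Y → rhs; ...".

  step 4 ⇒ step 5: CBCBCCBCCBCBCCBCAAAAAAAAAAAAAAAA ⇒ BC·C·BC·C·BC·BC·C·BC·BC·C·BC·C·BC·BC·C·BC·AA·AA·AA·AA·AA·AA·AA·AA·AA·AA·AA·AA·AA·AA·AA·AA
    A ↦ AA
    B ↦ C
    C ↦ BC

A->AA, B->C, C->BC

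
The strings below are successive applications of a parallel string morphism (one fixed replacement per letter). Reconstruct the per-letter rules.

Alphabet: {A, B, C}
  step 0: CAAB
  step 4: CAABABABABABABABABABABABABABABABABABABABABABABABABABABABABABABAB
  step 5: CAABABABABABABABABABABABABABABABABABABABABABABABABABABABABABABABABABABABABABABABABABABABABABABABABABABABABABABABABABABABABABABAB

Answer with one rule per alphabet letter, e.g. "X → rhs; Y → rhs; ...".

A->AB, B->AB, C->CA

  step 4 ⇒ step 5: CAABABABABABABABABABABABABABABABABABABABABABABABABABABABABABABAB ⇒ CA·AB·AB·AB·AB·AB·AB·AB·AB·AB·AB·AB·AB·AB·AB·AB·AB·AB·AB·AB·AB·AB·AB·AB·AB·AB·AB·AB·AB·AB·AB·AB·AB·AB·AB·AB·AB·AB·AB·AB·AB·AB·AB·AB·AB·AB·AB·AB·AB·AB·AB·AB·AB·AB·AB·AB·AB·AB·AB·AB·AB·AB·AB·AB
    A ↦ AB
    B ↦ AB
    C ↦ CA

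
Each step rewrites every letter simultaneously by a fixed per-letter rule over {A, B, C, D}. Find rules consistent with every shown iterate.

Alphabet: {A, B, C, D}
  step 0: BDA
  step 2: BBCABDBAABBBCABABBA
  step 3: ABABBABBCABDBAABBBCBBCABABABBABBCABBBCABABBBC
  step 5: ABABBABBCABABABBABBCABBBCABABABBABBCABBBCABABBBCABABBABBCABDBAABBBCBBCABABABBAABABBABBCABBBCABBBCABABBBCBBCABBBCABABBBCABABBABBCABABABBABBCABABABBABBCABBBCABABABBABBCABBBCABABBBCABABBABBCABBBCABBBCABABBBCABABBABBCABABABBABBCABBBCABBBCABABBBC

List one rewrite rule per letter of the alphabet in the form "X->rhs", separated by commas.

A->BBC, B->AB, C->BA, D->DBA

  step 2 ⇒ step 3: BBCABDBAABBBCABABBA ⇒ AB·AB·BA·BBC·AB·DBA·AB·BBC·BBC·AB·AB·AB·BA·BBC·AB·BBC·AB·AB·BBC
    A ↦ BBC
    B ↦ AB
    C ↦ BA
    D ↦ DBA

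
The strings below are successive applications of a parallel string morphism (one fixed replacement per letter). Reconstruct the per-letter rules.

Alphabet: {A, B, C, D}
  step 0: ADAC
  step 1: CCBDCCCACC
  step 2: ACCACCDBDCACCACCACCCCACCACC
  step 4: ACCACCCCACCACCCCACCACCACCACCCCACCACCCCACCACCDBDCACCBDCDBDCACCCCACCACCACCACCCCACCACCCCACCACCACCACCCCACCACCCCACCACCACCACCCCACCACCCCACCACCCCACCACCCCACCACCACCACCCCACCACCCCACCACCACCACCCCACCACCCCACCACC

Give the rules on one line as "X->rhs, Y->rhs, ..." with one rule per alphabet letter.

  step 1 ⇒ step 2: CCBDCCCACC ⇒ ACC·ACC·D·BDC·ACC·ACC·ACC·CC·ACC·ACC
    A ↦ CC
    B ↦ D
    C ↦ ACC
    D ↦ BDC

A->CC, B->D, C->ACC, D->BDC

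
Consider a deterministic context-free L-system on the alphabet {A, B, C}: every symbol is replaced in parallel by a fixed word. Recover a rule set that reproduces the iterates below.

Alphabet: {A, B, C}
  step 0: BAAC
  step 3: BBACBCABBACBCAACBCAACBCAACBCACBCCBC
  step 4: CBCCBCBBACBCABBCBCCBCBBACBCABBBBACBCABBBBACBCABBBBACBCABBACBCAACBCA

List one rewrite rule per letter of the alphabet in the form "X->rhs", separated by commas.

  step 3 ⇒ step 4: BBACBCABBACBCAACBCAACBCAACBCACBCCBC ⇒ CBC·CBC·BB·A·CBC·A·BB·CBC·CBC·BB·A·CBC·A·BB·BB·A·CBC·A·BB·BB·A·CBC·A·BB·BB·A·CBC·A·BB·A·CBC·A·A·CBC·A
    A ↦ BB
    B ↦ CBC
    C ↦ A

A->BB, B->CBC, C->A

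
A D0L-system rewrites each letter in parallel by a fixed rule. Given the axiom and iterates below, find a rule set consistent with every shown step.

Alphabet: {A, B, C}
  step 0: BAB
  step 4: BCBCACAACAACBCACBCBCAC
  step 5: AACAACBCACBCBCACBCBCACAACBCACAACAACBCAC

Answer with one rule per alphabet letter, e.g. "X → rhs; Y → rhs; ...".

  step 4 ⇒ step 5: BCBCACAACAACBCACBCBCAC ⇒ A·AC·A·AC·BC·AC·BC·BC·AC·BC·BC·AC·A·AC·BC·AC·A·AC·A·AC·BC·AC
    A ↦ BC
    B ↦ A
    C ↦ AC

A->BC, B->A, C->AC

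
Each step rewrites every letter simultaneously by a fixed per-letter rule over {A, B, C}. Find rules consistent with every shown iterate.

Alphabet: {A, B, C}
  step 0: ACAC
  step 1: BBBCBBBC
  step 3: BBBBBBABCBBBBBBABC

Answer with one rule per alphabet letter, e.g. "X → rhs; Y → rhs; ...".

  step 0 ⇒ step 1: ACAC ⇒ BB·BC·BB·BC
    A ↦ BB
    C ↦ BC
    B ↦ A  (constrained at step 1)

A->BB, B->A, C->BC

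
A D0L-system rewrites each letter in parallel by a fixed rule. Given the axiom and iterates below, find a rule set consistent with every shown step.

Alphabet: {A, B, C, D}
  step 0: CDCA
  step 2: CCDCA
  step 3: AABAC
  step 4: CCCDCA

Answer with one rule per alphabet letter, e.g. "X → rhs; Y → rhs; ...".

  step 3 ⇒ step 4: AABAC ⇒ C·C·CD·C·A
    A ↦ C
    B ↦ CD
    C ↦ A
  step 2 ⇒ step 3: CCDCA ⇒ A·A·B·A·C
    D ↦ B

A->C, B->CD, C->A, D->B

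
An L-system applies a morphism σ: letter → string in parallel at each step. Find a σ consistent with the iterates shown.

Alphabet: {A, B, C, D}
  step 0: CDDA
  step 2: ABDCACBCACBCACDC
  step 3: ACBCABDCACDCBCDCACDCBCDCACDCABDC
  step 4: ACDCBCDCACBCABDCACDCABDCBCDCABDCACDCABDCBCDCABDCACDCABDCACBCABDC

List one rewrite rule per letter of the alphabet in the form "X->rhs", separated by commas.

A->AC, B->BC, C->DC, D->AB

  step 3 ⇒ step 4: ACBCABDCACDCBCDCACDCBCDCACDCABDC ⇒ AC·DC·BC·DC·AC·BC·AB·DC·AC·DC·AB·DC·BC·DC·AB·DC·AC·DC·AB·DC·BC·DC·AB·DC·AC·DC·AB·DC·AC·BC·AB·DC
    A ↦ AC
    B ↦ BC
    C ↦ DC
    D ↦ AB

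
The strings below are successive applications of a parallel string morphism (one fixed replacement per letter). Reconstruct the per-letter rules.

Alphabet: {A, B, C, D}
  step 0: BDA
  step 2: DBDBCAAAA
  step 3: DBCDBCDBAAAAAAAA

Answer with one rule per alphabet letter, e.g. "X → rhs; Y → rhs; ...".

A->AA, B->C, C->DB, D->DB

  step 2 ⇒ step 3: DBDBCAAAA ⇒ DB·C·DB·C·DB·AA·AA·AA·AA
    A ↦ AA
    B ↦ C
    C ↦ DB
    D ↦ DB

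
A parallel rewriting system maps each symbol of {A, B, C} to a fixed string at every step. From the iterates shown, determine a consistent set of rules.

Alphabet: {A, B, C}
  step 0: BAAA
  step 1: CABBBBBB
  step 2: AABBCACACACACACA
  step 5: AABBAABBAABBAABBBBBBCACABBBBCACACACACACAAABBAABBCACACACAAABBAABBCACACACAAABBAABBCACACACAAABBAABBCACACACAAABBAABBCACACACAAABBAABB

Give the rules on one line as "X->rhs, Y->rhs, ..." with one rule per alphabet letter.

  step 1 ⇒ step 2: CABBBBBB ⇒ AA·BB·CA·CA·CA·CA·CA·CA
    A ↦ BB
    B ↦ CA
    C ↦ AA

A->BB, B->CA, C->AA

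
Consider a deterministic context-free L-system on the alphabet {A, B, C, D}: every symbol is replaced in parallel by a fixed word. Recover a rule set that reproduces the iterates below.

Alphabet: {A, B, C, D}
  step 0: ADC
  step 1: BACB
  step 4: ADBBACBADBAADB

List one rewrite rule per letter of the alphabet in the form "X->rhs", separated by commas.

A->B, B->AD, C->CB, D->A

  step 0 ⇒ step 1: ADC ⇒ B·A·CB
    A ↦ B
    C ↦ CB
    D ↦ A
    B ↦ AD  (constrained at step 1)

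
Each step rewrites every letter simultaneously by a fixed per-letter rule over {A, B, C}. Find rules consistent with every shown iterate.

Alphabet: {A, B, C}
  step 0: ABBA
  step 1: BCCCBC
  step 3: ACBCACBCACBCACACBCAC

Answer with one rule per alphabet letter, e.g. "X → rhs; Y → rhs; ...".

  step 0 ⇒ step 1: ABBA ⇒ BC·C·C·BC
    A ↦ BC
    B ↦ C
    C ↦ AC  (constrained at step 1)

A->BC, B->C, C->AC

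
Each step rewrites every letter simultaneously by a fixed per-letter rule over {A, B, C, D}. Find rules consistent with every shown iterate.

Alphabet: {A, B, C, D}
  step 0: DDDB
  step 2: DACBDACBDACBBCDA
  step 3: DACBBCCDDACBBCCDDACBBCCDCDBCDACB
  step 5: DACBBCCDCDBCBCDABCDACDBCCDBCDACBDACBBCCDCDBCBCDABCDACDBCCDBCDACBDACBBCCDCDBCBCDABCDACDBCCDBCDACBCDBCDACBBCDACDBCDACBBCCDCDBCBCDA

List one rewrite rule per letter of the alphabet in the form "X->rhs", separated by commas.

A->CB, B->CD, C->BC, D->DA

  step 2 ⇒ step 3: DACBDACBDACBBCDA ⇒ DA·CB·BC·CD·DA·CB·BC·CD·DA·CB·BC·CD·CD·BC·DA·CB
    A ↦ CB
    B ↦ CD
    C ↦ BC
    D ↦ DA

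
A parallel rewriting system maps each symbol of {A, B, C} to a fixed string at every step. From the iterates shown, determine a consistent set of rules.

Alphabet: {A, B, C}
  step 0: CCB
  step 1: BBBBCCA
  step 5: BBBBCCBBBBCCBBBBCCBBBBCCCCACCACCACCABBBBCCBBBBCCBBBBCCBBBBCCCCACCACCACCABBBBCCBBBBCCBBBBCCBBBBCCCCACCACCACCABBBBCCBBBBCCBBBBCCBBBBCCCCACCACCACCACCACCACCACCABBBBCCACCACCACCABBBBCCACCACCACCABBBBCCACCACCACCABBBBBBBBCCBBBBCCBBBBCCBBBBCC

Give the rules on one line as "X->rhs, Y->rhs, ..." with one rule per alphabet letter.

  step 0 ⇒ step 1: CCB ⇒ BB·BB·CCA
    B ↦ CCA
    C ↦ BB
    A ↦ CC  (constrained at step 1)

A->CC, B->CCA, C->BB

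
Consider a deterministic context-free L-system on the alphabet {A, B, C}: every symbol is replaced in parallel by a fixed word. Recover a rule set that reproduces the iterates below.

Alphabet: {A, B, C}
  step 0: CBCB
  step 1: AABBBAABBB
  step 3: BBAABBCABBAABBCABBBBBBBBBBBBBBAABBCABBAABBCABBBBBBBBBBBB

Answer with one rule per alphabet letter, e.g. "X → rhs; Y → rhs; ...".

A->BCA, B->BB, C->AAB

  step 0 ⇒ step 1: CBCB ⇒ AAB·BB·AAB·BB
    B ↦ BB
    C ↦ AAB
    A ↦ BCA  (constrained at step 1)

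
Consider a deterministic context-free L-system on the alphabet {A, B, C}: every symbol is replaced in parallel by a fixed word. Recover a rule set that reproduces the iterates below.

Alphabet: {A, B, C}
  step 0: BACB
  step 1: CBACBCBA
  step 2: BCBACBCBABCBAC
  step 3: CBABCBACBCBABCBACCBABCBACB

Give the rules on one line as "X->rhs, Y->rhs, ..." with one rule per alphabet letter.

  step 2 ⇒ step 3: BCBACBCBABCBAC ⇒ CBA·B·CBA·C·B·CBA·B·CBA·C·CBA·B·CBA·C·B
    A ↦ C
    B ↦ CBA
    C ↦ B

A->C, B->CBA, C->B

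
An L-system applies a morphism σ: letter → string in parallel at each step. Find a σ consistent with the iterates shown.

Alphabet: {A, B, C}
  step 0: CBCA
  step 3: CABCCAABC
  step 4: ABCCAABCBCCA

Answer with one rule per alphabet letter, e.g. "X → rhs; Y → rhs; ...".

A->BC, B->C, C->A

  step 3 ⇒ step 4: CABCCAABC ⇒ A·BC·C·A·A·BC·BC·C·A
    A ↦ BC
    B ↦ C
    C ↦ A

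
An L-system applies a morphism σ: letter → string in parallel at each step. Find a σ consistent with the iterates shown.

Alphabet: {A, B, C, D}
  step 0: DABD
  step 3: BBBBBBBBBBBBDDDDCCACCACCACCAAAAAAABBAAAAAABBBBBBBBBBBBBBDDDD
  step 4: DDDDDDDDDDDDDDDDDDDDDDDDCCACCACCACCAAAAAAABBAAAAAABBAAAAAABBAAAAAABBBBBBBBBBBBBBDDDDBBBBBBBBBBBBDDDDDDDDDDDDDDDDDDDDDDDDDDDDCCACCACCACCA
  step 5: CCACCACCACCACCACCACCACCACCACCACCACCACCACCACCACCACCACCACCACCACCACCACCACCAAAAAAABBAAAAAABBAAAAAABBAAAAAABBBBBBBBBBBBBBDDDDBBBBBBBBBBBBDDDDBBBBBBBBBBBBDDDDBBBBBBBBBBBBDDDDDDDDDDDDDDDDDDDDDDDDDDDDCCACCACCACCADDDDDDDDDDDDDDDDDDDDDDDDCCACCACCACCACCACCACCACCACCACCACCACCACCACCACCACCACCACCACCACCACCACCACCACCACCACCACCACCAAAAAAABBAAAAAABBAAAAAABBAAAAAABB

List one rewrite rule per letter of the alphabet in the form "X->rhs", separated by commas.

A->BB, B->DD, C->AAA, D->CCA

  step 4 ⇒ step 5: DDDDDDDDDDDDDDDDDDDDDDDDCCACCACCACCAAAAAAABBAAAAAABBAAAAAABBAAAAAABBBBBBBBBBBBBBDDDDBBBBBBBBBBBBDDDDDDDDDDDDDDDDDDDDDDDDDDDDCCACCACCACCA ⇒ CCA·CCA·CCA·CCA·CCA·CCA·CCA·CCA·CCA·CCA·CCA·CCA·CCA·CCA·CCA·CCA·CCA·CCA·CCA·CCA·CCA·CCA·CCA·CCA·AAA·AAA·BB·AAA·AAA·BB·AAA·AAA·BB·AAA·AAA·BB·BB·BB·BB·BB·BB·BB·DD·DD·BB·BB·BB·BB·BB·BB·DD·DD·BB·BB·BB·BB·BB·BB·DD·DD·BB·BB·BB·BB·BB·BB·DD·DD·DD·DD·DD·DD·DD·DD·DD·DD·DD·DD·DD·DD·CCA·CCA·CCA·CCA·DD·DD·DD·DD·DD·DD·DD·DD·DD·DD·DD·DD·CCA·CCA·CCA·CCA·CCA·CCA·CCA·CCA·CCA·CCA·CCA·CCA·CCA·CCA·CCA·CCA·CCA·CCA·CCA·CCA·CCA·CCA·CCA·CCA·CCA·CCA·CCA·CCA·AAA·AAA·BB·AAA·AAA·BB·AAA·AAA·BB·AAA·AAA·BB
    A ↦ BB
    B ↦ DD
    C ↦ AAA
    D ↦ CCA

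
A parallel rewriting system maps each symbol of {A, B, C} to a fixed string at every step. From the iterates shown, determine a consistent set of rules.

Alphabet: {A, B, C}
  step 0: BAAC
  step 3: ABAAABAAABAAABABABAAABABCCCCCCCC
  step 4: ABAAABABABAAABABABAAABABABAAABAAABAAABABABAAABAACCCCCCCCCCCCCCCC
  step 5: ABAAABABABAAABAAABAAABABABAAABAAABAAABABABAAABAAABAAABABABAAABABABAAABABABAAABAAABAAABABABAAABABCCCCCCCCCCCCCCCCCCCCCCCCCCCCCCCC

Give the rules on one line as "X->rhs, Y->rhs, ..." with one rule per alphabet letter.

  step 4 ⇒ step 5: ABAAABABABAAABABABAAABABABAAABAAABAAABABABAAABAACCCCCCCCCCCCCCCC ⇒ AB·AA·AB·AB·AB·AA·AB·AA·AB·AA·AB·AB·AB·AA·AB·AA·AB·AA·AB·AB·AB·AA·AB·AA·AB·AA·AB·AB·AB·AA·AB·AB·AB·AA·AB·AB·AB·AA·AB·AA·AB·AA·AB·AB·AB·AA·AB·AB·CC·CC·CC·CC·CC·CC·CC·CC·CC·CC·CC·CC·CC·CC·CC·CC
    A ↦ AB
    B ↦ AA
    C ↦ CC

A->AB, B->AA, C->CC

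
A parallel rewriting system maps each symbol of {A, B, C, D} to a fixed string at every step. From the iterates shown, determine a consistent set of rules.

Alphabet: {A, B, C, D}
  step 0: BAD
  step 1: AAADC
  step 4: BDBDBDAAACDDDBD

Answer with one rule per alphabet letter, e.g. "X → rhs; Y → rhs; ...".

  step 0 ⇒ step 1: BAD ⇒ AAA·D·C
    A ↦ D
    B ↦ AAA
    D ↦ C
    C ↦ BD  (constrained at step 1)

A->D, B->AAA, C->BD, D->C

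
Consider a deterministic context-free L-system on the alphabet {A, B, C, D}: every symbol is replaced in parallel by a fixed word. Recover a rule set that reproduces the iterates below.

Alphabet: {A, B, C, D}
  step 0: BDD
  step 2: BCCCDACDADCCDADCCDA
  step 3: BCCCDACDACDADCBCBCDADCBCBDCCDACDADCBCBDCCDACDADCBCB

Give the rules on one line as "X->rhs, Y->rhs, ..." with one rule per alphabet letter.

  step 2 ⇒ step 3: BCCCDACDADCCDADCCDA ⇒ BCC·CDA·CDA·CDA·DC·BCB·CDA·DC·BCB·DC·CDA·CDA·DC·BCB·DC·CDA·CDA·DC·BCB
    A ↦ BCB
    B ↦ BCC
    C ↦ CDA
    D ↦ DC

A->BCB, B->BCC, C->CDA, D->DC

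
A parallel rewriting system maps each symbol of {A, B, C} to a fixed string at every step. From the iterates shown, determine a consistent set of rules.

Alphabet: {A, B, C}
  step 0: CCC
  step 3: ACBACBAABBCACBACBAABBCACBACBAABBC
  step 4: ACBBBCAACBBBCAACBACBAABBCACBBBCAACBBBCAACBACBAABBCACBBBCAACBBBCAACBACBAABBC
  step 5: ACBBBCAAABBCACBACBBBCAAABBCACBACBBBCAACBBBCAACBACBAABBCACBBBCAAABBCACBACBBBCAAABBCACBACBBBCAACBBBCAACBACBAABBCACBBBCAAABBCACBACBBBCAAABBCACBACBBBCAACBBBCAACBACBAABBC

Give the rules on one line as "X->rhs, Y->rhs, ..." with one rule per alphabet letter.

  step 4 ⇒ step 5: ACBBBCAACBBBCAACBACBAABBCACBBBCAACBBBCAACBACBAABBCACBBBCAACBBBCAACBACBAABBC ⇒ ACB·BBC·A·A·A·BBC·ACB·ACB·BBC·A·A·A·BBC·ACB·ACB·BBC·A·ACB·BBC·A·ACB·ACB·A·A·BBC·ACB·BBC·A·A·A·BBC·ACB·ACB·BBC·A·A·A·BBC·ACB·ACB·BBC·A·ACB·BBC·A·ACB·ACB·A·A·BBC·ACB·BBC·A·A·A·BBC·ACB·ACB·BBC·A·A·A·BBC·ACB·ACB·BBC·A·ACB·BBC·A·ACB·ACB·A·A·BBC
    A ↦ ACB
    B ↦ A
    C ↦ BBC

A->ACB, B->A, C->BBC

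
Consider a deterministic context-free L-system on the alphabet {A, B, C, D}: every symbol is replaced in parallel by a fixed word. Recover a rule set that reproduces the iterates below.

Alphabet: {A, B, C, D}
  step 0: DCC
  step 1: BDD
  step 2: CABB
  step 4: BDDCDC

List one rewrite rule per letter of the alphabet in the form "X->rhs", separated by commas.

A->C, B->CA, C->D, D->B

  step 1 ⇒ step 2: BDD ⇒ CA·B·B
    B ↦ CA
    D ↦ B
    A ↦ C  (constrained at step 2)
  step 0 ⇒ step 1: DCC ⇒ B·D·D
    C ↦ D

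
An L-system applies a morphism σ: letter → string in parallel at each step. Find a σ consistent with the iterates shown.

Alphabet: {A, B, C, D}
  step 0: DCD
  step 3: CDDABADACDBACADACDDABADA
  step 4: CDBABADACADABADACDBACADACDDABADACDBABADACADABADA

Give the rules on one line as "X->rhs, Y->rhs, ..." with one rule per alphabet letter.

A->DA, B->CA, C->CD, D->BA

  step 3 ⇒ step 4: CDDABADACDBACADACDDABADA ⇒ CD·BA·BA·DA·CA·DA·BA·DA·CD·BA·CA·DA·CD·DA·BA·DA·CD·BA·BA·DA·CA·DA·BA·DA
    A ↦ DA
    B ↦ CA
    C ↦ CD
    D ↦ BA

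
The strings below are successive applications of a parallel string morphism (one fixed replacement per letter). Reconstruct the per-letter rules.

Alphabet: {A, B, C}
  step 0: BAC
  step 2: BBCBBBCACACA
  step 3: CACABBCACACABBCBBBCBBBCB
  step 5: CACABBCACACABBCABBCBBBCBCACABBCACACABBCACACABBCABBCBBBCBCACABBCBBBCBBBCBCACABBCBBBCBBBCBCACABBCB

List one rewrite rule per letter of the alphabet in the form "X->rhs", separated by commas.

A->CB, B->CA, C->BB

  step 2 ⇒ step 3: BBCBBBCACACA ⇒ CA·CA·BB·CA·CA·CA·BB·CB·BB·CB·BB·CB
    A ↦ CB
    B ↦ CA
    C ↦ BB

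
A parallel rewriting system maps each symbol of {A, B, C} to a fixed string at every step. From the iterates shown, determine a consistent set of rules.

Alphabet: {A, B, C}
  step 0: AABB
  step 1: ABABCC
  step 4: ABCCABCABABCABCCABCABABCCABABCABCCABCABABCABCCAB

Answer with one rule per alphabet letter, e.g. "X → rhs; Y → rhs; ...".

  step 0 ⇒ step 1: AABB ⇒ AB·AB·C·C
    A ↦ AB
    B ↦ C
    C ↦ CAB  (constrained at step 1)

A->AB, B->C, C->CAB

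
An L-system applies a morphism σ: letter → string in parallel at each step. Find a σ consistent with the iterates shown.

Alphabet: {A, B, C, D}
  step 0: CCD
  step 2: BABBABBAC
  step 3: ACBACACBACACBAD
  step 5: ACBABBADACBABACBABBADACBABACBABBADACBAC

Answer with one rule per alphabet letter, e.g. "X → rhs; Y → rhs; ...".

A->B, B->AC, C->AD, D->AB

  step 2 ⇒ step 3: BABBABBAC ⇒ AC·B·AC·AC·B·AC·AC·B·AD
    A ↦ B
    B ↦ AC
    C ↦ AD
    D ↦ AB  (constrained at step 0)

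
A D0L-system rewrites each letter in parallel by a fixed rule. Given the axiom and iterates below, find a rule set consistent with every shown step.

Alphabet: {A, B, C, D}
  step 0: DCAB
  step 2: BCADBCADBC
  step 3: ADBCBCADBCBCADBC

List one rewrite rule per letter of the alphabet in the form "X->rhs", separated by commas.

  step 2 ⇒ step 3: BCADBCADBC ⇒ AD·BC·B·C·AD·BC·B·C·AD·BC
    A ↦ B
    B ↦ AD
    C ↦ BC
    D ↦ C

A->B, B->AD, C->BC, D->C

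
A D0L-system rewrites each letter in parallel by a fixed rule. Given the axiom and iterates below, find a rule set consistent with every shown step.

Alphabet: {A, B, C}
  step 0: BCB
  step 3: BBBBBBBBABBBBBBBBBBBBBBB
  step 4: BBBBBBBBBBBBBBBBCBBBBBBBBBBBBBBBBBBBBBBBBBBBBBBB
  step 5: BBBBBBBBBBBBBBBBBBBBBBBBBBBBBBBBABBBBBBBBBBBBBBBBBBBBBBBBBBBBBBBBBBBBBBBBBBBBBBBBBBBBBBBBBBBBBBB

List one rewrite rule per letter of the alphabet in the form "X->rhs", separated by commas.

A->CB, B->BB, C->AB

  step 4 ⇒ step 5: BBBBBBBBBBBBBBBBCBBBBBBBBBBBBBBBBBBBBBBBBBBBBBBB ⇒ BB·BB·BB·BB·BB·BB·BB·BB·BB·BB·BB·BB·BB·BB·BB·BB·AB·BB·BB·BB·BB·BB·BB·BB·BB·BB·BB·BB·BB·BB·BB·BB·BB·BB·BB·BB·BB·BB·BB·BB·BB·BB·BB·BB·BB·BB·BB·BB
    B ↦ BB
    C ↦ AB
  step 3 ⇒ step 4: BBBBBBBBABBBBBBBBBBBBBBB ⇒ BB·BB·BB·BB·BB·BB·BB·BB·CB·BB·BB·BB·BB·BB·BB·BB·BB·BB·BB·BB·BB·BB·BB·BB
    A ↦ CB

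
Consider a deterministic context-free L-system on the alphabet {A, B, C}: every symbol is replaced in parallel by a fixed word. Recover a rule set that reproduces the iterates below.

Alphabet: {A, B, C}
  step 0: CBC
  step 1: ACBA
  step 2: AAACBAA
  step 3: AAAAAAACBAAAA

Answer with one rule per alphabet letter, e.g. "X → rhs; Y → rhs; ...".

A->AA, B->CB, C->A

  step 2 ⇒ step 3: AAACBAA ⇒ AA·AA·AA·A·CB·AA·AA
    A ↦ AA
    B ↦ CB
    C ↦ A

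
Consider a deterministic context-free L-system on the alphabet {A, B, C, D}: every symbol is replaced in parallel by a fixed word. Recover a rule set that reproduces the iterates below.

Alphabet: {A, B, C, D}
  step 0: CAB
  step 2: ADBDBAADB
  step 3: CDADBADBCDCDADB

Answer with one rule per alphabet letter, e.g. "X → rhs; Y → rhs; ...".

  step 2 ⇒ step 3: ADBDBAADB ⇒ CD·A·DB·A·DB·CD·CD·A·DB
    A ↦ CD
    B ↦ DB
    D ↦ A
    C ↦ DB  (constrained at step 0)

A->CD, B->DB, C->DB, D->A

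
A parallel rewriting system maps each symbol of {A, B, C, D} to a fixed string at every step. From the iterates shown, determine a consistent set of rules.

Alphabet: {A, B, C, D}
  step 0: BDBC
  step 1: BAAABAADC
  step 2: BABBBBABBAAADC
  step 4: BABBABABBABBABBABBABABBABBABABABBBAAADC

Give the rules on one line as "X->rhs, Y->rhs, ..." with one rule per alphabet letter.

  step 1 ⇒ step 2: BAAABAADC ⇒ BA·B·B·B·BA·B·B·AA·ADC
    A ↦ B
    B ↦ BA
    C ↦ ADC
    D ↦ AA

A->B, B->BA, C->ADC, D->AA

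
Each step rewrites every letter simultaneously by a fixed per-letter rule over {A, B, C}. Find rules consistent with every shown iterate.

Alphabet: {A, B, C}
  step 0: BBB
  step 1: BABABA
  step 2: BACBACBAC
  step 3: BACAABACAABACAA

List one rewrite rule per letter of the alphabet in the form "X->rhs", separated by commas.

  step 2 ⇒ step 3: BACBACBAC ⇒ BA·C·AA·BA·C·AA·BA·C·AA
    A ↦ C
    B ↦ BA
    C ↦ AA

A->C, B->BA, C->AA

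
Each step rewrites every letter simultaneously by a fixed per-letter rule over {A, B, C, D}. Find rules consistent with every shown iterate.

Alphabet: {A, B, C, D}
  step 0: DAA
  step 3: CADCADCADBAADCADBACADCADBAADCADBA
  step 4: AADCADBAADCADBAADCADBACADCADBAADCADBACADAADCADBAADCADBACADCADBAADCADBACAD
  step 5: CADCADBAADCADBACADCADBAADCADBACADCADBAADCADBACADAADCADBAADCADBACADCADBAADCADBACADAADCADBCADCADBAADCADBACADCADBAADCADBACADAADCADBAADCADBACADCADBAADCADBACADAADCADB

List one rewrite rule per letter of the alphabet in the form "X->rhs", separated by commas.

  step 4 ⇒ step 5: AADCADBAADCADBAADCADBACADCADBAADCADBACADAADCADBAADCADBACADCADBAADCADBACAD ⇒ CAD·CAD·B·AAD·CAD·B·A·CAD·CAD·B·AAD·CAD·B·A·CAD·CAD·B·AAD·CAD·B·A·CAD·AAD·CAD·B·AAD·CAD·B·A·CAD·CAD·B·AAD·CAD·B·A·CAD·AAD·CAD·B·CAD·CAD·B·AAD·CAD·B·A·CAD·CAD·B·AAD·CAD·B·A·CAD·AAD·CAD·B·AAD·CAD·B·A·CAD·CAD·B·AAD·CAD·B·A·CAD·AAD·CAD·B
    A ↦ CAD
    B ↦ A
    C ↦ AAD
    D ↦ B

A->CAD, B->A, C->AAD, D->B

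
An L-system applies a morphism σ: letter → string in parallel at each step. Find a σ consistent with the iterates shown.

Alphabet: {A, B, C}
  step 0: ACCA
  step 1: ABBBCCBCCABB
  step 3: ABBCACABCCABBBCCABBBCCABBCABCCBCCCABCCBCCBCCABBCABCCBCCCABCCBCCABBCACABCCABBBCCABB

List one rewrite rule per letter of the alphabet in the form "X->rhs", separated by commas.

A->ABB, B->CA, C->BCC

  step 0 ⇒ step 1: ACCA ⇒ ABB·BCC·BCC·ABB
    A ↦ ABB
    C ↦ BCC
    B ↦ CA  (constrained at step 1)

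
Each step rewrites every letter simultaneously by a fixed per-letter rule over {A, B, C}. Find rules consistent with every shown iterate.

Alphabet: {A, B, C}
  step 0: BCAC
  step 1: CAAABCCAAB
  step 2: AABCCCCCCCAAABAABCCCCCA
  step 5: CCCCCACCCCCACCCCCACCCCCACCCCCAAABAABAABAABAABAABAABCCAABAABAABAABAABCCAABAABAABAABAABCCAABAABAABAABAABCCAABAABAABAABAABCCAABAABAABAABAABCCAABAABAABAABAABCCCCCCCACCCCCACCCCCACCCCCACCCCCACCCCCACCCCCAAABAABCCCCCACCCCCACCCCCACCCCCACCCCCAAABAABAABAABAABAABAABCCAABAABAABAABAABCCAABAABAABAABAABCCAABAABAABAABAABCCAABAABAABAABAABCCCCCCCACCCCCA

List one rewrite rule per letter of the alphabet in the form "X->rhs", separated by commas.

A->CC, B->CA, C->AAB

  step 1 ⇒ step 2: CAAABCCAAB ⇒ AAB·CC·CC·CC·CA·AAB·AAB·CC·CC·CA
    A ↦ CC
    B ↦ CA
    C ↦ AAB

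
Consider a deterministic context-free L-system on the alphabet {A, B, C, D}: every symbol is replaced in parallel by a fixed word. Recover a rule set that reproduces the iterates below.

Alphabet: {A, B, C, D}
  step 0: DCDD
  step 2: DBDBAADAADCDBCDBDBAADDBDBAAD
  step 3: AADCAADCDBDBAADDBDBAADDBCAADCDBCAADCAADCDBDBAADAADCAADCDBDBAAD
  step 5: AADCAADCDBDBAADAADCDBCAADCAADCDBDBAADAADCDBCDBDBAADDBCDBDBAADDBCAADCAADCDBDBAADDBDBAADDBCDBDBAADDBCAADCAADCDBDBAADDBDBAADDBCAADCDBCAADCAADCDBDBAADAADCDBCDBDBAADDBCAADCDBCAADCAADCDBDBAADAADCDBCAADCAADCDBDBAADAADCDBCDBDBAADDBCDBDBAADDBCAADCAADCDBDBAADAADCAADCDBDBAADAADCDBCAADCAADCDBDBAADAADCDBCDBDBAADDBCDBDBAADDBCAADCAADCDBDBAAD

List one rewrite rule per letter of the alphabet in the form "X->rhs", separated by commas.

A->DB, B->C, C->DBC, D->AAD

  step 2 ⇒ step 3: DBDBAADAADCDBCDBDBAADDBDBAAD ⇒ AAD·C·AAD·C·DB·DB·AAD·DB·DB·AAD·DBC·AAD·C·DBC·AAD·C·AAD·C·DB·DB·AAD·AAD·C·AAD·C·DB·DB·AAD
    A ↦ DB
    B ↦ C
    C ↦ DBC
    D ↦ AAD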